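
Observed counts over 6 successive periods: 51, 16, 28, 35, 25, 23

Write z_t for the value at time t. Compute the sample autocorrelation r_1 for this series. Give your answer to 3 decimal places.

Mean z̄ = (51 + 16 + 28 + 35 + 25 + 23)/6 = 29.6667
Deviations from mean: 21.3333, -13.6667, -1.6667, 5.3333, -4.6667, -6.6667
Numerator Σ_{t=1}^{5}(z_t−z̄)(z_{t+1}−z̄) = -271.4444
Denominator Σ(z_t−z̄)² = 739.3333
r_1 = -271.4444 / 739.3333 = -0.367

-0.367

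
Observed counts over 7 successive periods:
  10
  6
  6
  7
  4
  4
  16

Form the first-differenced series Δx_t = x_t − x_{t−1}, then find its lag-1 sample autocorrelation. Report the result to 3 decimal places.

First differences Δx: -4, 0, 1, -3, 0, 12
Mean of differences = 1.0000
Numerator Σ(Δx_t−Δx̄)(Δx_{t+1}−Δx̄) = -2.0000
Denominator Σ(Δx_t−Δx̄)² = 164.0000
r_1(Δx) = -2.0000 / 164.0000 = -0.012

-0.012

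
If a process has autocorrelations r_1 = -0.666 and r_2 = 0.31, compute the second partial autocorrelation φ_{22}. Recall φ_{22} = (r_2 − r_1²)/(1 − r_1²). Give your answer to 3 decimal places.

-0.240

φ_{22} = (r_2 − r_1²) / (1 − r_1²)
r_1² = (-0.666)² = 0.443556
Numerator = 0.31 − 0.4436 = -0.1336; denominator = 1 − 0.4436 = 0.5564
φ_{22} = -0.1336 / 0.5564 = -0.240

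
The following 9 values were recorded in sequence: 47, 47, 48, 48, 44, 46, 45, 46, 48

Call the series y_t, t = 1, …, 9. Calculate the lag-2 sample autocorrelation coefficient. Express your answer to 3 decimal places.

-0.072

Mean ȳ = (47 + 47 + 48 + 48 + 44 + 46 + 45 + 46 + 48)/9 = 46.5556
Σ(y_t−ȳ)(y_{t+2}−ȳ) = (0.6420) + (0.6420) + (-3.6914) + (-0.8025) + (3.9753) + (0.3086) + (-2.2469) = -1.1728
Denominator Σ(y_t−ȳ)² = 16.2222
r_2 = -1.1728 / 16.2222 = -0.072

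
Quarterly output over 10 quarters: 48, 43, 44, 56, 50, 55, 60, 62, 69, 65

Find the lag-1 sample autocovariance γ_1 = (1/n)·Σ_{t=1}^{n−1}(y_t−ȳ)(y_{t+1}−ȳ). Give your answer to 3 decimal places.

Mean ȳ = (48 + 43 + 44 + 56 + 50 + 55 + 60 + 62 + 69 + 65)/10 = 55.2000
Σ_{t=1}^{9}(y_t−ȳ)(y_{t+1}−ȳ) = 473.1600
γ_1 = 473.1600 / 10 = 47.316

47.316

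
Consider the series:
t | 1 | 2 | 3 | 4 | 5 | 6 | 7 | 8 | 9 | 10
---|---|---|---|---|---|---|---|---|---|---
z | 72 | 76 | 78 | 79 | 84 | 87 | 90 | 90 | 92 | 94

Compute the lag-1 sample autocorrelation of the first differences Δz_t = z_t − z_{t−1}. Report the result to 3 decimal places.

First differences Δz: 4, 2, 1, 5, 3, 3, 0, 2, 2
Mean of differences = 2.4444
Numerator Σ(Δz_t−Δz̄)(Δz_{t+1}−Δz̄) = -2.0864
Denominator Σ(Δz_t−Δz̄)² = 18.2222
r_1(Δz) = -2.0864 / 18.2222 = -0.114

-0.114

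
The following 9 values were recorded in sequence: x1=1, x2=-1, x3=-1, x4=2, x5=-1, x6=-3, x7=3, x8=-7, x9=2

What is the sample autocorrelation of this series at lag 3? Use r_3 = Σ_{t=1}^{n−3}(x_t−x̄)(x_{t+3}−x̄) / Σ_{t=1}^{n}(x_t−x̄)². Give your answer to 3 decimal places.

0.144

Mean x̄ = (1 − 1 − 1 + 2 − 1 − 3 + 3 − 7 + 2)/9 = -0.5556
Σ(x_t−x̄)(x_{t+3}−x̄) = (3.9753) + (0.1975) + (1.0864) + (9.0864) + (2.8642) + (-6.2469) = 10.9630
Denominator Σ(x_t−x̄)² = 76.2222
r_3 = 10.9630 / 76.2222 = 0.144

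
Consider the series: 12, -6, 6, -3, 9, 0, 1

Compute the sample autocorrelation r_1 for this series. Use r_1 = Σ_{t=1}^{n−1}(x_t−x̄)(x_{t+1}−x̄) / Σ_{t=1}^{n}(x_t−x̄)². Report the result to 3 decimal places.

Mean x̄ = (12 − 6 + 6 − 3 + 9 + 0 + 1)/7 = 2.7143
Deviations from mean: 9.2857, -8.7143, 3.2857, -5.7143, 6.2857, -2.7143, -1.7143
Numerator Σ_{t=1}^{6}(x_t−x̄)(x_{t+1}−x̄) = -176.6531
Denominator Σ(x_t−x̄)² = 255.4286
r_1 = -176.6531 / 255.4286 = -0.692

-0.692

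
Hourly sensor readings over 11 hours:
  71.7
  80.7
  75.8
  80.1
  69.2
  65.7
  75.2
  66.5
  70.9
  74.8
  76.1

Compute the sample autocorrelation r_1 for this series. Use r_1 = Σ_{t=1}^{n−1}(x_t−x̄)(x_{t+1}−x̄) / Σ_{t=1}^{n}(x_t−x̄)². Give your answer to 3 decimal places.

Mean x̄ = (71.7 + 80.7 + 75.8 + 80.1 + 69.2 + 65.7 + 75.2 + 66.5 + 70.9 + 74.8 + 76.1)/11 = 73.3364
Numerator Σ_{t=1}^{10}(x_t−x̄)(x_{t+1}−x̄) = 16.5278
Denominator Σ(x_t−x̄)² = 250.0655
r_1 = 16.5278 / 250.0655 = 0.066

0.066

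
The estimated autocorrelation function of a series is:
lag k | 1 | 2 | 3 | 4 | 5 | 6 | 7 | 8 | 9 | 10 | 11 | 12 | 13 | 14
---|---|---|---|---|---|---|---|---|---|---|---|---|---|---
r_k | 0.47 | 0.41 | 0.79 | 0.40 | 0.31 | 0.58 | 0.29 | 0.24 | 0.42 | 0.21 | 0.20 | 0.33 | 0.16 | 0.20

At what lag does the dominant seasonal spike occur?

The largest autocorrelation is r_3 = 0.79, with a weaker echo at lag 6 (0.58); the remaining lags stay at or below 0.47. The elevated value at lag 1 (0.47), dropping to 0.41 at lag 2, reflects decaying short-term dependence rather than seasonality.
The dominant spike at lag 3 indicates a seasonal period of 3.

3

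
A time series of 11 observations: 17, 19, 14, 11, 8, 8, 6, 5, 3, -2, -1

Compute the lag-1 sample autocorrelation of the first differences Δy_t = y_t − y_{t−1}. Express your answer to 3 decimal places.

First differences Δy: 2, -5, -3, -3, 0, -2, -1, -2, -5, 1
Mean of differences = -1.8000
Numerator Σ(Δy_t−Δȳ)(Δy_{t+1}−Δȳ) = -18.0400
Denominator Σ(Δy_t−Δȳ)² = 49.6000
r_1(Δy) = -18.0400 / 49.6000 = -0.364

-0.364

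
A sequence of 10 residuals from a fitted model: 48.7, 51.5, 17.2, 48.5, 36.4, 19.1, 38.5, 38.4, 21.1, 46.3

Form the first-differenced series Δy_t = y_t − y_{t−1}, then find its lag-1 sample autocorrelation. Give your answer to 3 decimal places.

-0.541

First differences Δy: 2.8, -34.3, 31.3, -12.1, -17.3, 19.4, -0.1, -17.3, 25.2
Mean of differences = -0.2667
Numerator Σ(Δy_t−Δȳ)(Δy_{t+1}−Δȳ) = -2118.9978
Denominator Σ(Δy_t−Δȳ)² = 3919.7800
r_1(Δy) = -2118.9978 / 3919.7800 = -0.541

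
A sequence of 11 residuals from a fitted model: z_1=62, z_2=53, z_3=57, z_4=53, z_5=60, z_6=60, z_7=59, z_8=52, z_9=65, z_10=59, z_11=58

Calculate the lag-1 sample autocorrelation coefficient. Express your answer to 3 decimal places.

-0.340

Mean z̄ = (62 + 53 + 57 + 53 + 60 + 60 + 59 + 52 + 65 + 59 + 58)/11 = 58.0000
Numerator Σ_{t=1}^{10}(z_t−z̄)(z_{t+1}−z̄) = -55.0000
Denominator Σ(z_t−z̄)² = 162.0000
r_1 = -55.0000 / 162.0000 = -0.340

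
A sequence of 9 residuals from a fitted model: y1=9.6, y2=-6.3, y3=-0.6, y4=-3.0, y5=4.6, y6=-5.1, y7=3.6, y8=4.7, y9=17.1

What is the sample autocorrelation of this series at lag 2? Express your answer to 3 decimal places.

Mean ȳ = (9.6 − 6.3 − 0.6 − 3.0 + 4.6 − 5.1 + 3.6 + 4.7 + 17.1)/9 = 2.7333
Σ(y_t−ȳ)(y_{t+2}−ȳ) = (-22.8889) + (51.7911) + (-6.2222) + (44.9111) + (1.6178) + (-15.4056) + (12.4511) = 66.2544
Denominator Σ(y_t−ȳ)² = 448.6000
r_2 = 66.2544 / 448.6000 = 0.148

0.148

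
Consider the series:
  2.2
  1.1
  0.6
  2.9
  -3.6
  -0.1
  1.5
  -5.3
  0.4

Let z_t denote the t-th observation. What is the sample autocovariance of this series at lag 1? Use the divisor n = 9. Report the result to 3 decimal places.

-1.731

Mean z̄ = (2.2 + 1.1 + 0.6 + 2.9 − 3.6 − 0.1 + 1.5 − 5.3 + 0.4)/9 = -0.0333
Σ_{t=1}^{8}(z_t−z̄)(z_{t+1}−z̄) = -15.5778
γ_1 = -15.5778 / 9 = -1.731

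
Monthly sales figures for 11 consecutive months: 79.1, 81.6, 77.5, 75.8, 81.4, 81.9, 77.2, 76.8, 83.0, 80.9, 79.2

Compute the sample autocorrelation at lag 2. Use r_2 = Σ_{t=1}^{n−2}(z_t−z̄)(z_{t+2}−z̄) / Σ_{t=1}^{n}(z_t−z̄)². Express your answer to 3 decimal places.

Mean z̄ = (79.1 + 81.6 + 77.5 + 75.8 + 81.4 + 81.9 + 77.2 + 76.8 + 83.0 + 80.9 + 79.2)/11 = 79.4909
Numerator Σ_{t=1}^{9}(z_t−z̄)(z_{t+2}−z̄) = -43.4065
Denominator Σ(z_t−z̄)² = 58.5091
r_2 = -43.4065 / 58.5091 = -0.742

-0.742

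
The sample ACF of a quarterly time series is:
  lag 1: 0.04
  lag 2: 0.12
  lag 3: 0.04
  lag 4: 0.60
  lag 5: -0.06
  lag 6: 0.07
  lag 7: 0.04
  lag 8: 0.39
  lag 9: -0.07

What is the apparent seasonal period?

The largest autocorrelation is r_4 = 0.60, with a weaker echo at lag 8 (0.39); the remaining lags stay at or below 0.12.
The dominant spike at lag 4 indicates a seasonal period of 4.

4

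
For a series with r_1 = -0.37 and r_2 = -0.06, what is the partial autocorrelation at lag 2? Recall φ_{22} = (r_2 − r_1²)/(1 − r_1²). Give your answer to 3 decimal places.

φ_{22} = (r_2 − r_1²) / (1 − r_1²)
r_1² = (-0.37)² = 0.1369
Numerator = -0.06 − 0.1369 = -0.1969; denominator = 1 − 0.1369 = 0.8631
φ_{22} = -0.1969 / 0.8631 = -0.228

-0.228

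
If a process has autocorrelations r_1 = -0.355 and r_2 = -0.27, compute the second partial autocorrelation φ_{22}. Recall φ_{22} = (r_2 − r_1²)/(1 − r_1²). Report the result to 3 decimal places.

-0.453

φ_{22} = (r_2 − r_1²) / (1 − r_1²)
r_1² = (-0.355)² = 0.126025
Numerator = -0.27 − 0.1260 = -0.3960; denominator = 1 − 0.1260 = 0.8740
φ_{22} = -0.3960 / 0.8740 = -0.453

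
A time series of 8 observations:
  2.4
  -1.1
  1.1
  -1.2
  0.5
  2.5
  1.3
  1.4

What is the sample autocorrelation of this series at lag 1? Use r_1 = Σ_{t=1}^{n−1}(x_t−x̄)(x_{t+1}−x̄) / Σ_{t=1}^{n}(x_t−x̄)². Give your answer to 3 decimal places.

Mean x̄ = (2.4 − 1.1 + 1.1 − 1.2 + 0.5 + 2.5 + 1.3 + 1.4)/8 = 0.8625
Numerator Σ_{t=1}^{7}(x_t−x̄)(x_{t+1}−x̄) = -2.8677
Denominator Σ(x_t−x̄)² = 13.8188
r_1 = -2.8677 / 13.8188 = -0.208

-0.208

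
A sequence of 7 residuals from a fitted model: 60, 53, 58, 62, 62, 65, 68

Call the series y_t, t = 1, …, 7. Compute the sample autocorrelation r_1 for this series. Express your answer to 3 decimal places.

0.445

Mean ȳ = (60 + 53 + 58 + 62 + 62 + 65 + 68)/7 = 61.1429
Deviations from mean: -1.1429, -8.1429, -3.1429, 0.8571, 0.8571, 3.8571, 6.8571
Σ(y_t−ȳ)(y_{t+1}−ȳ) = (9.3061) + (25.5918) + (-2.6939) + (0.7347) + (3.3061) + (26.4490) = 62.6939
Denominator Σ(y_t−ȳ)² = 140.8571
r_1 = 62.6939 / 140.8571 = 0.445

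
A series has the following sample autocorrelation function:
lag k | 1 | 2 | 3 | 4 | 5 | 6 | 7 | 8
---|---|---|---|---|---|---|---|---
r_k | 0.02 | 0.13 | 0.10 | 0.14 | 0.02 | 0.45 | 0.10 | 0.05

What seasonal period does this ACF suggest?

6

The largest autocorrelation is r_6 = 0.45; the remaining lags stay at or below 0.14.
The dominant spike at lag 6 indicates a seasonal period of 6.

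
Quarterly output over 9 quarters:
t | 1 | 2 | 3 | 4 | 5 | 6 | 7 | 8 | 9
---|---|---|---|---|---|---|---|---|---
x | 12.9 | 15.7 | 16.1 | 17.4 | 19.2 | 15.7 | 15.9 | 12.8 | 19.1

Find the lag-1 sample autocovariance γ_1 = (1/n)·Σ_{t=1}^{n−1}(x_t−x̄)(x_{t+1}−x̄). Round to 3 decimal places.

-0.565

Mean x̄ = (12.9 + 15.7 + 16.1 + 17.4 + 19.2 + 15.7 + 15.9 + 12.8 + 19.1)/9 = 16.0889
Σ_{t=1}^{8}(x_t−x̄)(x_{t+1}−x̄) = -5.0890
γ_1 = -5.0890 / 9 = -0.565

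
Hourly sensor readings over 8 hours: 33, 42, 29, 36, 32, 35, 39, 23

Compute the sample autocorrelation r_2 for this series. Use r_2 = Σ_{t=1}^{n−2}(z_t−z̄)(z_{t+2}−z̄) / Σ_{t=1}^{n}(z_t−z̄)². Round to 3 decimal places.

0.042

Mean z̄ = (33 + 42 + 29 + 36 + 32 + 35 + 39 + 23)/8 = 33.6250
Σ(z_t−z̄)(z_{t+2}−z̄) = (2.8906) + (19.8906) + (7.5156) + (3.2656) + (-8.7344) + (-14.6094) = 10.2188
Denominator Σ(z_t−z̄)² = 243.8750
r_2 = 10.2188 / 243.8750 = 0.042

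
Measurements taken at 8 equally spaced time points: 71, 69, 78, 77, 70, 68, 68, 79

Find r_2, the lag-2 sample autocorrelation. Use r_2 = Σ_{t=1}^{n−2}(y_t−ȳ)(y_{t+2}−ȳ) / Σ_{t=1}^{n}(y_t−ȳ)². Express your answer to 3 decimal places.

-0.494

Mean ȳ = (71 + 69 + 78 + 77 + 70 + 68 + 68 + 79)/8 = 72.5000
Deviations from mean: -1.5000, -3.5000, 5.5000, 4.5000, -2.5000, -4.5000, -4.5000, 6.5000
Σ(y_t−ȳ)(y_{t+2}−ȳ) = (-8.2500) + (-15.7500) + (-13.7500) + (-20.2500) + (11.2500) + (-29.2500) = -76.0000
Denominator Σ(y_t−ȳ)² = 154.0000
r_2 = -76.0000 / 154.0000 = -0.494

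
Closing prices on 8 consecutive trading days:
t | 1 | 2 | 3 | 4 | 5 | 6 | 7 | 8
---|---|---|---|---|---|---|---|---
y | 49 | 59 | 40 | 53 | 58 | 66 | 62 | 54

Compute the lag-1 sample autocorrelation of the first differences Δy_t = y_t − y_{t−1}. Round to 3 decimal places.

First differences Δy: 10, -19, 13, 5, 8, -4, -8
Mean of differences = 0.7143
Numerator Σ(Δy_t−Δȳ)(Δy_{t+1}−Δȳ) = -334.6531
Denominator Σ(Δy_t−Δȳ)² = 795.4286
r_1(Δy) = -334.6531 / 795.4286 = -0.421

-0.421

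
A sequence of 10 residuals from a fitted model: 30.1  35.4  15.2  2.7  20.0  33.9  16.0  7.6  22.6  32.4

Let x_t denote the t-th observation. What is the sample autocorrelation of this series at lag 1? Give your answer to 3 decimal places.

0.144

Mean x̄ = (30.1 + 35.4 + 15.2 + 2.7 + 20.0 + 33.9 + 16.0 + 7.6 + 22.6 + 32.4)/10 = 21.5900
Numerator Σ_{t=1}^{9}(x_t−x̄)(x_{t+1}−x̄) = 166.6259
Denominator Σ(x_t−x̄)² = 1159.7090
r_1 = 166.6259 / 1159.7090 = 0.144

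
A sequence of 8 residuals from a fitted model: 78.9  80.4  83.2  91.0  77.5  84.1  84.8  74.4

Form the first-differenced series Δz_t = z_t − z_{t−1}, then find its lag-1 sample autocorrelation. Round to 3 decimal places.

-0.419

First differences Δz: 1.5, 2.8, 7.8, -13.5, 6.6, 0.7, -10.4
Mean of differences = -0.6429
Numerator Σ(Δz_t−Δz̄)(Δz_{t+1}−Δz̄) = -168.6047
Denominator Σ(Δz_t−Δz̄)² = 402.4971
r_1(Δz) = -168.6047 / 402.4971 = -0.419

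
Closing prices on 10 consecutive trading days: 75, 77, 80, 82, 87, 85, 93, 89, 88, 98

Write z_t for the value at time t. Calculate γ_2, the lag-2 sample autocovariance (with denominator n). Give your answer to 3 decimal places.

Mean z̄ = (75 + 77 + 80 + 82 + 87 + 85 + 93 + 89 + 88 + 98)/10 = 85.4000
Σ_{t=1}^{8}(z_t−z̄)(z_{t+2}−z̄) = 153.2800
γ_2 = 153.2800 / 10 = 15.328

15.328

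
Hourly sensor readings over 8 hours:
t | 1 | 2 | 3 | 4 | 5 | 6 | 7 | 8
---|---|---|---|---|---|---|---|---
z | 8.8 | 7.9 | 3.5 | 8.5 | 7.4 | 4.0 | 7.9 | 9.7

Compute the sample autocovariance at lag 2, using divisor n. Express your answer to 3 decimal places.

Mean z̄ = (8.8 + 7.9 + 3.5 + 8.5 + 7.4 + 4.0 + 7.9 + 9.7)/8 = 7.2125
Deviations: 1.5875, 0.6875, -3.7125, 1.2875, 0.1875, -3.2125, 0.6875, 2.4875
Σ_{t=1}^{6}(z_t−z̄)(z_{t+2}−z̄) = -17.7028
γ_2 = -17.7028 / 8 = -2.213

-2.213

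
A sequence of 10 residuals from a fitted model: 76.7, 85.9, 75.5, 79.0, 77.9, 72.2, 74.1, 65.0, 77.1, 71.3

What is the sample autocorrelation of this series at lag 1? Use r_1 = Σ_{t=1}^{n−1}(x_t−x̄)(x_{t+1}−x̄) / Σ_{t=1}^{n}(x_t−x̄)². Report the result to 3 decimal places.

Mean x̄ = (76.7 + 85.9 + 75.5 + 79.0 + 77.9 + 72.2 + 74.1 + 65.0 + 77.1 + 71.3)/10 = 75.4700
Numerator Σ_{t=1}^{9}(x_t−x̄)(x_{t+1}−x̄) = 8.8401
Denominator Σ(x_t−x̄)² = 270.9010
r_1 = 8.8401 / 270.9010 = 0.033

0.033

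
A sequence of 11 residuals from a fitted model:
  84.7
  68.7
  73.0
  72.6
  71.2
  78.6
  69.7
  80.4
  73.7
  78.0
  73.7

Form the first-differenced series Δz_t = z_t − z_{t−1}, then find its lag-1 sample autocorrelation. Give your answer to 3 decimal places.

First differences Δz: -16.0, 4.3, -0.4, -1.4, 7.4, -8.9, 10.7, -6.7, 4.3, -4.3
Mean of differences = -1.1000
Numerator Σ(Δz_t−Δz̄)(Δz_{t+1}−Δz̄) = -351.3800
Denominator Σ(Δz_t−Δz̄)² = 594.8400
r_1(Δz) = -351.3800 / 594.8400 = -0.591

-0.591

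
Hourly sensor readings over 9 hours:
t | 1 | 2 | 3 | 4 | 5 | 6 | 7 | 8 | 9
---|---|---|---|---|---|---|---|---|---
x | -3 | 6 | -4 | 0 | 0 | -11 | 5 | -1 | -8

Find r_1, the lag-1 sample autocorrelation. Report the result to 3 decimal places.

-0.435

Mean x̄ = (-3 + 6 − 4 + 0 + 0 − 11 + 5 − 1 − 8)/9 = -1.7778
Numerator Σ_{t=1}^{8}(x_t−x̄)(x_{t+1}−x̄) = -106.0494
Denominator Σ(x_t−x̄)² = 243.5556
r_1 = -106.0494 / 243.5556 = -0.435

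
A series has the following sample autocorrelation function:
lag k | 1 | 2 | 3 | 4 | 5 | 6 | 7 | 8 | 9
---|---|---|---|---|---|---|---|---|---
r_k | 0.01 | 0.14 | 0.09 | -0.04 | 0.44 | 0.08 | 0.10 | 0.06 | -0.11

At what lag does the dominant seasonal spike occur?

The largest autocorrelation is r_5 = 0.44; the remaining lags stay at or below 0.14.
The dominant spike at lag 5 indicates a seasonal period of 5.

5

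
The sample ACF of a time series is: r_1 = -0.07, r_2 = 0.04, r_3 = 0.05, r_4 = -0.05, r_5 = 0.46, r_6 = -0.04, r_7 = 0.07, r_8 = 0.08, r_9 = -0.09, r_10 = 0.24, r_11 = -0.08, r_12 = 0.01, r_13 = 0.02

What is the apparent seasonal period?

The largest autocorrelation is r_5 = 0.46, with a weaker echo at lag 10 (0.24); the remaining lags stay at or below 0.08.
The dominant spike at lag 5 indicates a seasonal period of 5.

5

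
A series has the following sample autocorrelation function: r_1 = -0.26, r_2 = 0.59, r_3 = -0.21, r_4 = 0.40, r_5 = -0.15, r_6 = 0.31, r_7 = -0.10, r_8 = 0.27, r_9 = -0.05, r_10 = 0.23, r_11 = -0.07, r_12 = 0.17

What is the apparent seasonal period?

2

The largest autocorrelation is r_2 = 0.59, with weaker echoes at lags 4 (0.40), 6 (0.31), 8 (0.27), 10 (0.23) and 12 (0.17); the remaining lags stay at or below -0.05.
The dominant spike at lag 2 indicates a seasonal period of 2.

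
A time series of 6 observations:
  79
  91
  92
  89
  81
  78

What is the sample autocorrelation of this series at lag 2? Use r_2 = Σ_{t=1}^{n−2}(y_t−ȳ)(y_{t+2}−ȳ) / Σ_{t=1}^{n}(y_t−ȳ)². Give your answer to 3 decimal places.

Mean ȳ = (79 + 91 + 92 + 89 + 81 + 78)/6 = 85.0000
Deviations from mean: -6.0000, 6.0000, 7.0000, 4.0000, -4.0000, -7.0000
Numerator Σ_{t=1}^{4}(y_t−ȳ)(y_{t+2}−ȳ) = -74.0000
Denominator Σ(y_t−ȳ)² = 202.0000
r_2 = -74.0000 / 202.0000 = -0.366

-0.366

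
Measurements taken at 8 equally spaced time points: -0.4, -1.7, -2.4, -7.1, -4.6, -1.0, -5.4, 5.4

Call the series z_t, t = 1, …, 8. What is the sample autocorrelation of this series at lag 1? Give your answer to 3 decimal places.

-0.166

Mean z̄ = (-0.4 − 1.7 − 2.4 − 7.1 − 4.6 − 1.0 − 5.4 + 5.4)/8 = -2.1500
Deviations from mean: 1.7500, 0.4500, -0.2500, -4.9500, -2.4500, 1.1500, -3.2500, 7.5500
Σ(z_t−z̄)(z_{t+1}−z̄) = (0.7875) + (-0.1125) + (1.2375) + (12.1275) + (-2.8175) + (-3.7375) + (-24.5375) = -17.0525
Denominator Σ(z_t−z̄)² = 102.7200
r_1 = -17.0525 / 102.7200 = -0.166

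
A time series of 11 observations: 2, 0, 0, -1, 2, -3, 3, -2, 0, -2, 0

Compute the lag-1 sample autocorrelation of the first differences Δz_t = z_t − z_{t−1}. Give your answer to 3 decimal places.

-0.864

First differences Δz: -2, 0, -1, 3, -5, 6, -5, 2, -2, 2
Mean of differences = -0.2000
Numerator Σ(Δz_t−Δz̄)(Δz_{t+1}−Δz̄) = -96.4400
Denominator Σ(Δz_t−Δz̄)² = 111.6000
r_1(Δz) = -96.4400 / 111.6000 = -0.864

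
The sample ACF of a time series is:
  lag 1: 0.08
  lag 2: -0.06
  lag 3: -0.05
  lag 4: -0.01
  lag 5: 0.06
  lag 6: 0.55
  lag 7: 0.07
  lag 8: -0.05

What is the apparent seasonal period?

The largest autocorrelation is r_6 = 0.55; the remaining lags stay at or below 0.08.
The dominant spike at lag 6 indicates a seasonal period of 6.

6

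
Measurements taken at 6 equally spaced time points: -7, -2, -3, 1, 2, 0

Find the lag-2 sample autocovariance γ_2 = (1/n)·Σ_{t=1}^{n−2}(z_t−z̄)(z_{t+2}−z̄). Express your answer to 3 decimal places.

Mean z̄ = (-7 − 2 − 3 + 1 + 2 + 0)/6 = -1.5000
Deviations: -5.5000, -0.5000, -1.5000, 2.5000, 3.5000, 1.5000
Σ_{t=1}^{4}(z_t−z̄)(z_{t+2}−z̄) = 5.5000
γ_2 = 5.5000 / 6 = 0.917

0.917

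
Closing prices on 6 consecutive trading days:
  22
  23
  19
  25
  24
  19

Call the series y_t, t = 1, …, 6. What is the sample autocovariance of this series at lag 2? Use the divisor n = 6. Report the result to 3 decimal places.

-2.000

Mean ȳ = (22 + 23 + 19 + 25 + 24 + 19)/6 = 22.0000
Deviations: 0.0000, 1.0000, -3.0000, 3.0000, 2.0000, -3.0000
Σ_{t=1}^{4}(y_t−ȳ)(y_{t+2}−ȳ) = -12.0000
γ_2 = -12.0000 / 6 = -2.000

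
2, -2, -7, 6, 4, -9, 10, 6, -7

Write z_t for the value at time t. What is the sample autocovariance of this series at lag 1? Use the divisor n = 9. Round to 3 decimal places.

-13.198

Mean z̄ = (2 − 2 − 7 + 6 + 4 − 9 + 10 + 6 − 7)/9 = 0.3333
Σ_{t=1}^{8}(z_t−z̄)(z_{t+1}−z̄) = -118.7778
γ_1 = -118.7778 / 9 = -13.198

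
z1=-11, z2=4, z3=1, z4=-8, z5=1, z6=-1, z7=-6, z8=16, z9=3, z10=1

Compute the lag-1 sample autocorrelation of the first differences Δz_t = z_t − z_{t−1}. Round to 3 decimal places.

-0.448

First differences Δz: 15, -3, -9, 9, -2, -5, 22, -13, -2
Mean of differences = 1.3333
Numerator Σ(Δz_t−Δz̄)(Δz_{t+1}−Δz̄) = -477.4444
Denominator Σ(Δz_t−Δz̄)² = 1066.0000
r_1(Δz) = -477.4444 / 1066.0000 = -0.448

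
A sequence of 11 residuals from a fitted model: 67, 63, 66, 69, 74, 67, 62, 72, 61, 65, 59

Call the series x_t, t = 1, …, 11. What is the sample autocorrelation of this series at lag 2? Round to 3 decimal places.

Mean x̄ = (67 + 63 + 66 + 69 + 74 + 67 + 62 + 72 + 61 + 65 + 59)/11 = 65.9091
Numerator Σ_{t=1}^{9}(x_t−x̄)(x_{t+2}−x̄) = 17.8017
Denominator Σ(x_t−x̄)² = 210.9091
r_2 = 17.8017 / 210.9091 = 0.084

0.084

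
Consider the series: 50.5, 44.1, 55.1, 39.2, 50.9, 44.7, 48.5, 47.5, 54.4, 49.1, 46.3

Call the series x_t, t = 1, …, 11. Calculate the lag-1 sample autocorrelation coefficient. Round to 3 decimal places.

Mean x̄ = (50.5 + 44.1 + 55.1 + 39.2 + 50.9 + 44.7 + 48.5 + 47.5 + 54.4 + 49.1 + 46.3)/11 = 48.2091
Numerator Σ_{t=1}^{10}(x_t−x̄)(x_{t+1}−x̄) = -135.2974
Denominator Σ(x_t−x̄)² = 213.6891
r_1 = -135.2974 / 213.6891 = -0.633

-0.633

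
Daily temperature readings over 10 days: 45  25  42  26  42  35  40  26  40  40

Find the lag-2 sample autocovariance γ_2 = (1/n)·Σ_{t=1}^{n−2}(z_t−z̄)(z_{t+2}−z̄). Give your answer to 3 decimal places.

Mean z̄ = (45 + 25 + 42 + 26 + 42 + 35 + 40 + 26 + 40 + 40)/10 = 36.1000
Σ_{t=1}^{8}(z_t−z̄)(z_{t+2}−z̄) = 220.4800
γ_2 = 220.4800 / 10 = 22.048

22.048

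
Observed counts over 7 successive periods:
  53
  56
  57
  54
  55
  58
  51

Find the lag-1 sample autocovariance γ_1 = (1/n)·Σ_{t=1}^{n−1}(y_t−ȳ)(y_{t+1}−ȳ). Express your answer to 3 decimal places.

Mean ȳ = (53 + 56 + 57 + 54 + 55 + 58 + 51)/7 = 54.8571
Σ_{t=1}^{6}(y_t−ȳ)(y_{t+1}−ȳ) = -13.3061
γ_1 = -13.3061 / 7 = -1.901

-1.901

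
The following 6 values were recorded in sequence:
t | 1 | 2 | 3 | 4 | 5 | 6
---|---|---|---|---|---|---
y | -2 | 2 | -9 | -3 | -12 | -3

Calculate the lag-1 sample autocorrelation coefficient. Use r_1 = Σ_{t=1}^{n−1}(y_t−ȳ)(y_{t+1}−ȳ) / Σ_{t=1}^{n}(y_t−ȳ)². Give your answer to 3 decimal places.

Mean ȳ = (-2 + 2 − 9 − 3 − 12 − 3)/6 = -4.5000
Numerator Σ_{t=1}^{5}(y_t−ȳ)(y_{t+1}−ȳ) = -42.2500
Denominator Σ(y_t−ȳ)² = 129.5000
r_1 = -42.2500 / 129.5000 = -0.326

-0.326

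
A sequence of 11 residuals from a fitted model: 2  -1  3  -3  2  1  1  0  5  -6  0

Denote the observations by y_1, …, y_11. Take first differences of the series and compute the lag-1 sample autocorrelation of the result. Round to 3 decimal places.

-0.735

First differences Δy: -3, 4, -6, 5, -1, 0, -1, 5, -11, 6
Mean of differences = -0.2000
Numerator Σ(Δy_t−Δȳ)(Δy_{t+1}−Δȳ) = -198.0400
Denominator Σ(Δy_t−Δȳ)² = 269.6000
r_1(Δy) = -198.0400 / 269.6000 = -0.735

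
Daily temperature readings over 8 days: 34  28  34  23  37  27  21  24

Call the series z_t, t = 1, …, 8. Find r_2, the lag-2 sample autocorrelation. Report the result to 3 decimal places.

0.128

Mean z̄ = (34 + 28 + 34 + 23 + 37 + 27 + 21 + 24)/8 = 28.5000
Deviations from mean: 5.5000, -0.5000, 5.5000, -5.5000, 8.5000, -1.5000, -7.5000, -4.5000
Σ(z_t−z̄)(z_{t+2}−z̄) = (30.2500) + (2.7500) + (46.7500) + (8.2500) + (-63.7500) + (6.7500) = 31.0000
Denominator Σ(z_t−z̄)² = 242.0000
r_2 = 31.0000 / 242.0000 = 0.128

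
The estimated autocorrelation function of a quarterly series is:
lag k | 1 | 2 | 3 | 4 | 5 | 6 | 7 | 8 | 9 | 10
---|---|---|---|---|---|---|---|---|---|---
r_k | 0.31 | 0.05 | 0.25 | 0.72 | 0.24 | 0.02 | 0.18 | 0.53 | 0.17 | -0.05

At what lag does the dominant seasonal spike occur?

4

The largest autocorrelation is r_4 = 0.72, with a weaker echo at lag 8 (0.53); the remaining lags stay at or below 0.31. The elevated value at lag 1 (0.31), dropping to 0.05 at lag 2, reflects decaying short-term dependence rather than seasonality.
The dominant spike at lag 4 indicates a seasonal period of 4.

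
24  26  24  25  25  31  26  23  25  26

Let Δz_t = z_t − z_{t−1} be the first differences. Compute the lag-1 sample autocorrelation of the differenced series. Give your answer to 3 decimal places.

-0.297

First differences Δz: 2, -2, 1, 0, 6, -5, -3, 2, 1
Mean of differences = 0.2222
Numerator Σ(Δz_t−Δz̄)(Δz_{t+1}−Δz̄) = -24.8272
Denominator Σ(Δz_t−Δz̄)² = 83.5556
r_1(Δz) = -24.8272 / 83.5556 = -0.297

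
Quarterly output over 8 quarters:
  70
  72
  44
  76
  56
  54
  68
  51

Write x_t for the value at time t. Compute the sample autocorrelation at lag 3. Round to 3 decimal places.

Mean x̄ = (70 + 72 + 44 + 76 + 56 + 54 + 68 + 51)/8 = 61.3750
Deviations from mean: 8.6250, 10.6250, -17.3750, 14.6250, -5.3750, -7.3750, 6.6250, -10.3750
Numerator Σ_{t=1}^{5}(x_t−x̄)(x_{t+3}−x̄) = 349.8281
Denominator Σ(x_t−x̄)² = 937.8750
r_3 = 349.8281 / 937.8750 = 0.373

0.373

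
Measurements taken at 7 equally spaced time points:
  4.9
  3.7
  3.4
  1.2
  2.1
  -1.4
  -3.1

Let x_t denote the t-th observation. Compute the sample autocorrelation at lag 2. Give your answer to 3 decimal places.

Mean x̄ = (4.9 + 3.7 + 3.4 + 1.2 + 2.1 − 1.4 − 3.1)/7 = 1.5429
Σ(x_t−x̄)(x_{t+2}−x̄) = (6.2347) + (-0.7396) + (1.0347) + (1.0090) + (-2.5867) = 4.9520
Denominator Σ(x_t−x̄)² = 50.0171
r_2 = 4.9520 / 50.0171 = 0.099

0.099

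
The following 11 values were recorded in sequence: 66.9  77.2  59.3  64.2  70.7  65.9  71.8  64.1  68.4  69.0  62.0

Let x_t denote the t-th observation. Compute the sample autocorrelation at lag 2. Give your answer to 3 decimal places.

Mean x̄ = (66.9 + 77.2 + 59.3 + 64.2 + 70.7 + 65.9 + 71.8 + 64.1 + 68.4 + 69.0 + 62.0)/11 = 67.2273
Numerator Σ_{t=1}^{9}(x_t−x̄)(x_{t+2}−x̄) = -37.3879
Denominator Σ(x_t−x̄)² = 247.9218
r_2 = -37.3879 / 247.9218 = -0.151

-0.151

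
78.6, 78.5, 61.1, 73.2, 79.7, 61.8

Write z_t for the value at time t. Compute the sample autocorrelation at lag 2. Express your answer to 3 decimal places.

Mean z̄ = (78.6 + 78.5 + 61.1 + 73.2 + 79.7 + 61.8)/6 = 72.1500
Deviations from mean: 6.4500, 6.3500, -11.0500, 1.0500, 7.5500, -10.3500
Σ(z_t−z̄)(z_{t+2}−z̄) = (-71.2725) + (6.6675) + (-83.4275) + (-10.8675) = -158.9000
Denominator Σ(z_t−z̄)² = 369.2550
r_2 = -158.9000 / 369.2550 = -0.430

-0.430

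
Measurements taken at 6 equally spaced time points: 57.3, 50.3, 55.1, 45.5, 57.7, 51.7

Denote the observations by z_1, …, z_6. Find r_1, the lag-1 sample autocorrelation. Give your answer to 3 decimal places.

-0.677

Mean z̄ = (57.3 + 50.3 + 55.1 + 45.5 + 57.7 + 51.7)/6 = 52.9333
Numerator Σ_{t=1}^{5}(z_t−z̄)(z_{t+1}−z̄) = -74.6211
Denominator Σ(z_t−z̄)² = 110.1933
r_1 = -74.6211 / 110.1933 = -0.677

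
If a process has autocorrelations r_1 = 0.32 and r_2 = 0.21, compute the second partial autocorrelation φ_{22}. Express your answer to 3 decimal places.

0.120

φ_{22} = (r_2 − r_1²) / (1 − r_1²)
r_1² = (0.32)² = 0.1024
Numerator = 0.21 − 0.1024 = 0.1076; denominator = 1 − 0.1024 = 0.8976
φ_{22} = 0.1076 / 0.8976 = 0.120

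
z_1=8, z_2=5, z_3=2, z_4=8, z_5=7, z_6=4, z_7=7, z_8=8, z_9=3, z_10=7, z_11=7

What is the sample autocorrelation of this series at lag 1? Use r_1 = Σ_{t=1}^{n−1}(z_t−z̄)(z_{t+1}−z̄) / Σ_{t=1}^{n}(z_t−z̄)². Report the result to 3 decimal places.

Mean z̄ = (8 + 5 + 2 + 8 + 7 + 4 + 7 + 8 + 3 + 7 + 7)/11 = 6.0000
Numerator Σ_{t=1}^{10}(z_t−z̄)(z_{t+1}−z̄) = -14.0000
Denominator Σ(z_t−z̄)² = 46.0000
r_1 = -14.0000 / 46.0000 = -0.304

-0.304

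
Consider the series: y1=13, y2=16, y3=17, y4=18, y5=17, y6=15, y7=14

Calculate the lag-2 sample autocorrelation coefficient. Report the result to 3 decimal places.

-0.258

Mean ȳ = (13 + 16 + 17 + 18 + 17 + 15 + 14)/7 = 15.7143
Deviations from mean: -2.7143, 0.2857, 1.2857, 2.2857, 1.2857, -0.7143, -1.7143
Σ(y_t−ȳ)(y_{t+2}−ȳ) = (-3.4898) + (0.6531) + (1.6531) + (-1.6327) + (-2.2041) = -5.0204
Denominator Σ(y_t−ȳ)² = 19.4286
r_2 = -5.0204 / 19.4286 = -0.258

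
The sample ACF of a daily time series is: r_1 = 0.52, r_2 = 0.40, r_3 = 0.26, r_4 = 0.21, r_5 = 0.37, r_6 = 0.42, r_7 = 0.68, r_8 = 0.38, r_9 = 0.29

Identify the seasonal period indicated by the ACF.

The largest autocorrelation is r_7 = 0.68; the remaining lags stay at or below 0.52. The elevated value at lag 1 (0.52), dropping to 0.40 at lag 2, reflects decaying short-term dependence rather than seasonality.
The dominant spike at lag 7 indicates a seasonal period of 7.

7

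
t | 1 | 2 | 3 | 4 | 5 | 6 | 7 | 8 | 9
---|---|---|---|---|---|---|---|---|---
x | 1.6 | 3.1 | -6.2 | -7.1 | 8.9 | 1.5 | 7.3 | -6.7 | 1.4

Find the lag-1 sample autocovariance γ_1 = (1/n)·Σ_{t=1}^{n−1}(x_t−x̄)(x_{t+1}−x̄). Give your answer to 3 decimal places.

Mean x̄ = (1.6 + 3.1 − 6.2 − 7.1 + 8.9 + 1.5 + 7.3 − 6.7 + 1.4)/9 = 0.4222
Σ_{t=1}^{8}(x_t−x̄)(x_{t+1}−x̄) = -67.9360
γ_1 = -67.9360 / 9 = -7.548

-7.548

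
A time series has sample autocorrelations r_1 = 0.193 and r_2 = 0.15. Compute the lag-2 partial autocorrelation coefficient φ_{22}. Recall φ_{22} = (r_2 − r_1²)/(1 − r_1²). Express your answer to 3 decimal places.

0.117

φ_{22} = (r_2 − r_1²) / (1 − r_1²)
r_1² = (0.193)² = 0.037249
Numerator = 0.15 − 0.0372 = 0.1128; denominator = 1 − 0.0372 = 0.9628
φ_{22} = 0.1128 / 0.9628 = 0.117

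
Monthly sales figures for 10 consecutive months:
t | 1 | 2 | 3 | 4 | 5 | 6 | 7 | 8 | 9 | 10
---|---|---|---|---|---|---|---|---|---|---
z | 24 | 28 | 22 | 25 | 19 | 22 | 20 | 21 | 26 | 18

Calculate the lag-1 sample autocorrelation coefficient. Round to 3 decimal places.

Mean z̄ = (24 + 28 + 22 + 25 + 19 + 22 + 20 + 21 + 26 + 18)/10 = 22.5000
Numerator Σ_{t=1}^{9}(z_t−z̄)(z_{t+1}−z̄) = -18.7500
Denominator Σ(z_t−z̄)² = 92.5000
r_1 = -18.7500 / 92.5000 = -0.203

-0.203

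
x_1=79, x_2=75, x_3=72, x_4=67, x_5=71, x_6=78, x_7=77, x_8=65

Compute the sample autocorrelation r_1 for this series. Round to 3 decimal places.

0.032

Mean x̄ = (79 + 75 + 72 + 67 + 71 + 78 + 77 + 65)/8 = 73.0000
Deviations from mean: 6.0000, 2.0000, -1.0000, -6.0000, -2.0000, 5.0000, 4.0000, -8.0000
Numerator Σ_{t=1}^{7}(x_t−x̄)(x_{t+1}−x̄) = 6.0000
Denominator Σ(x_t−x̄)² = 186.0000
r_1 = 6.0000 / 186.0000 = 0.032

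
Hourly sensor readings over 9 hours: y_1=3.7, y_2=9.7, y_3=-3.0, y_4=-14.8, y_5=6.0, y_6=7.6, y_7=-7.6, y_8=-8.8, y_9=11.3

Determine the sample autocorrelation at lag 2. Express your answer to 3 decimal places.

-0.693

Mean ȳ = (3.7 + 9.7 − 3.0 − 14.8 + 6.0 + 7.6 − 7.6 − 8.8 + 11.3)/9 = 0.4556
Numerator Σ_{t=1}^{7}(y_t−ȳ)(y_{t+2}−ȳ) = -478.5395
Denominator Σ(y_t−ȳ)² = 690.6022
r_2 = -478.5395 / 690.6022 = -0.693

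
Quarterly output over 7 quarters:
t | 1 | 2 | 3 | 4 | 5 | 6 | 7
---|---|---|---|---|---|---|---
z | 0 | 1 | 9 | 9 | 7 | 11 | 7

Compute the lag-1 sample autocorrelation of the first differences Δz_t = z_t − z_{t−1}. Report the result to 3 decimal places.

First differences Δz: 1, 8, 0, -2, 4, -4
Mean of differences = 1.1667
Numerator Σ(Δz_t−Δz̄)(Δz_{t+1}−Δz̄) = -29.0278
Denominator Σ(Δz_t−Δz̄)² = 92.8333
r_1(Δz) = -29.0278 / 92.8333 = -0.313

-0.313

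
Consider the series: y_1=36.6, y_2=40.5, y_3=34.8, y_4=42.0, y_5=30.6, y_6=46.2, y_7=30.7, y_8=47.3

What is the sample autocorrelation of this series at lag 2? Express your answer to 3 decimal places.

Mean ȳ = (36.6 + 40.5 + 34.8 + 42.0 + 30.6 + 46.2 + 30.7 + 47.3)/8 = 38.5875
Σ(y_t−ȳ)(y_{t+2}−ȳ) = (7.5277) + (6.5264) + (30.2527) + (25.9777) + (63.0014) + (66.3239) = 199.6097
Denominator Σ(y_t−ȳ)² = 293.4688
r_2 = 199.6097 / 293.4688 = 0.680

0.680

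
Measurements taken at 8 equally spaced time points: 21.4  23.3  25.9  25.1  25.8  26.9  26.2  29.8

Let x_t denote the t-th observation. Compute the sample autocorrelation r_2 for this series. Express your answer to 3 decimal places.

0.115

Mean x̄ = (21.4 + 23.3 + 25.9 + 25.1 + 25.8 + 26.9 + 26.2 + 29.8)/8 = 25.5500
Numerator Σ_{t=1}^{6}(x_t−x̄)(x_{t+2}−x̄) = 4.9400
Denominator Σ(x_t−x̄)² = 42.9800
r_2 = 4.9400 / 42.9800 = 0.115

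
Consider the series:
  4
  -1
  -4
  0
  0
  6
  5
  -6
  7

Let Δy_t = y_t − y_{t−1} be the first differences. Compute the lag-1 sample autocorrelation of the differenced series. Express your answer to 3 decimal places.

First differences Δy: -5, -3, 4, 0, 6, -1, -11, 13
Mean of differences = 0.3750
Numerator Σ(Δy_t−Δȳ)(Δy_{t+1}−Δȳ) = -133.2656
Denominator Σ(Δy_t−Δȳ)² = 375.8750
r_1(Δy) = -133.2656 / 375.8750 = -0.355

-0.355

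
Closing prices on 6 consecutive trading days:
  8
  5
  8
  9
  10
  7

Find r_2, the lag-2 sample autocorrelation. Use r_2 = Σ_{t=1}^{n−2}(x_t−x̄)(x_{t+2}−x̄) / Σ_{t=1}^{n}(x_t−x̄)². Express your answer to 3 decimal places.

Mean x̄ = (8 + 5 + 8 + 9 + 10 + 7)/6 = 7.8333
Deviations from mean: 0.1667, -2.8333, 0.1667, 1.1667, 2.1667, -0.8333
Σ(x_t−x̄)(x_{t+2}−x̄) = (0.0278) + (-3.3056) + (0.3611) + (-0.9722) = -3.8889
Denominator Σ(x_t−x̄)² = 14.8333
r_2 = -3.8889 / 14.8333 = -0.262

-0.262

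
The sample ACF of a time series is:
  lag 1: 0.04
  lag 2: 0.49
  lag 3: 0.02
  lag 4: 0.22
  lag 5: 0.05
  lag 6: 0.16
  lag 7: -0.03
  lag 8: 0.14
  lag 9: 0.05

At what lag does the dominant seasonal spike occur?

2

The largest autocorrelation is r_2 = 0.49, with weaker echoes at lags 4 (0.22) and 6 (0.16); the remaining lags stay at or below 0.14.
The dominant spike at lag 2 indicates a seasonal period of 2.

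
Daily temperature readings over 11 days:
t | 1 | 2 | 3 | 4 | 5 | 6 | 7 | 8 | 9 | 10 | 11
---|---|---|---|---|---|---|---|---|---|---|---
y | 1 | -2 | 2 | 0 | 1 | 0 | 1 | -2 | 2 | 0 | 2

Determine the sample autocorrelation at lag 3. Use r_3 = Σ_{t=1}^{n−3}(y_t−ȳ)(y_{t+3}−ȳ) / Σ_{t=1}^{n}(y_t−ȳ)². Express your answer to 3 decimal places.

Mean ȳ = (1 − 2 + 2 + 0 + 1 + 0 + 1 − 2 + 2 + 0 + 2)/11 = 0.4545
Numerator Σ_{t=1}^{8}(y_t−ȳ)(y_{t+3}−ȳ) = -8.6198
Denominator Σ(y_t−ȳ)² = 20.7273
r_3 = -8.6198 / 20.7273 = -0.416

-0.416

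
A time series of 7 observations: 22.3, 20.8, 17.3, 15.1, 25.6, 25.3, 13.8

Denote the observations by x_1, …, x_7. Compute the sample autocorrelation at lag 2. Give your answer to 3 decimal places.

-0.636

Mean x̄ = (22.3 + 20.8 + 17.3 + 15.1 + 25.6 + 25.3 + 13.8)/7 = 20.0286
Deviations from mean: 2.2714, 0.7714, -2.7286, -4.9286, 5.5714, 5.2714, -6.2286
Σ(x_t−x̄)(x_{t+2}−x̄) = (-6.1978) + (-3.8020) + (-15.2020) + (-25.9806) + (-34.7020) = -85.8845
Denominator Σ(x_t−x̄)² = 135.1143
r_2 = -85.8845 / 135.1143 = -0.636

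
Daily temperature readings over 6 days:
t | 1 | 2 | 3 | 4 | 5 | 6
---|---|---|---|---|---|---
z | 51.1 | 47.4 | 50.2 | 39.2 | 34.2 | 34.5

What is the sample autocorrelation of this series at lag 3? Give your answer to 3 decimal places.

Mean z̄ = (51.1 + 47.4 + 50.2 + 39.2 + 34.2 + 34.5)/6 = 42.7667
Deviations from mean: 8.3333, 4.6333, 7.4333, -3.5667, -8.5667, -8.2667
Σ(z_t−z̄)(z_{t+3}−z̄) = (-29.7222) + (-39.6922) + (-61.4489) = -130.8633
Denominator Σ(z_t−z̄)² = 300.6133
r_3 = -130.8633 / 300.6133 = -0.435

-0.435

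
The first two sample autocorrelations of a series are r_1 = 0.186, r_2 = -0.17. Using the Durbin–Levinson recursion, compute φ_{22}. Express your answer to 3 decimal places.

φ_{22} = (r_2 − r_1²) / (1 − r_1²)
r_1² = (0.186)² = 0.034596
Numerator = -0.17 − 0.0346 = -0.2046; denominator = 1 − 0.0346 = 0.9654
φ_{22} = -0.2046 / 0.9654 = -0.212

-0.212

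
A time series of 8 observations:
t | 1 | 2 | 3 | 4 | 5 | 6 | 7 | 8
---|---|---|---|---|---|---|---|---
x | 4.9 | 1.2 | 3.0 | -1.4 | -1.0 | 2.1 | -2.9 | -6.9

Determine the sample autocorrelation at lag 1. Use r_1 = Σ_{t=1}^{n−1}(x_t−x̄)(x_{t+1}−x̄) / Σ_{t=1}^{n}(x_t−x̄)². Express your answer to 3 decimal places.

0.190

Mean x̄ = (4.9 + 1.2 + 3.0 − 1.4 − 1.0 + 2.1 − 2.9 − 6.9)/8 = -0.1250
Σ(x_t−x̄)(x_{t+1}−x̄) = (6.6581) + (4.1406) + (-3.9844) + (1.1156) + (-1.9469) + (-6.1744) + (18.8006) = 18.6094
Denominator Σ(x_t−x̄)² = 97.7150
r_1 = 18.6094 / 97.7150 = 0.190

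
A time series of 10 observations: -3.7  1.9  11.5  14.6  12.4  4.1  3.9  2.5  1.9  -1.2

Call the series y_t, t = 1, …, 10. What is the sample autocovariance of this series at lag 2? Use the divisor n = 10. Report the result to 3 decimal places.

-2.993

Mean ȳ = (-3.7 + 1.9 + 11.5 + 14.6 + 12.4 + 4.1 + 3.9 + 2.5 + 1.9 − 1.2)/10 = 4.7900
Σ_{t=1}^{8}(y_t−ȳ)(y_{t+2}−ȳ) = -29.9282
γ_2 = -29.9282 / 10 = -2.993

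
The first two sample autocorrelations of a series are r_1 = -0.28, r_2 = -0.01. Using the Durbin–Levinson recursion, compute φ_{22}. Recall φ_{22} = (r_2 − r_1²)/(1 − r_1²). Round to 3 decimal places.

φ_{22} = (r_2 − r_1²) / (1 − r_1²)
r_1² = (-0.28)² = 0.0784
Numerator = -0.01 − 0.0784 = -0.0884; denominator = 1 − 0.0784 = 0.9216
φ_{22} = -0.0884 / 0.9216 = -0.096

-0.096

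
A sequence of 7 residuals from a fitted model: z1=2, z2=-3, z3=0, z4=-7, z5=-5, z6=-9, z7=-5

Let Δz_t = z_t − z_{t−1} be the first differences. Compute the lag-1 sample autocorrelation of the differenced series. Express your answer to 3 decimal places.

-0.743

First differences Δz: -5, 3, -7, 2, -4, 4
Mean of differences = -1.1667
Numerator Σ(Δz_t−Δz̄)(Δz_{t+1}−Δz̄) = -82.3611
Denominator Σ(Δz_t−Δz̄)² = 110.8333
r_1(Δz) = -82.3611 / 110.8333 = -0.743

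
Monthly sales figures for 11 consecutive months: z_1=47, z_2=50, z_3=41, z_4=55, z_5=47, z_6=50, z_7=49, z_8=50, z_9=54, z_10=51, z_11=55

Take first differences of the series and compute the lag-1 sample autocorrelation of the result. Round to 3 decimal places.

First differences Δz: 3, -9, 14, -8, 3, -1, 1, 4, -3, 4
Mean of differences = 0.8000
Numerator Σ(Δz_t−Δz̄)(Δz_{t+1}−Δz̄) = -314.4400
Denominator Σ(Δz_t−Δz̄)² = 395.6000
r_1(Δz) = -314.4400 / 395.6000 = -0.795

-0.795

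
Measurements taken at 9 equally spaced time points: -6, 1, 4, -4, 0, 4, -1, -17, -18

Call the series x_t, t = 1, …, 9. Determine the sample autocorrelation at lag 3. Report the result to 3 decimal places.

-0.144

Mean x̄ = (-6 + 1 + 4 − 4 + 0 + 4 − 1 − 17 − 18)/9 = -4.1111
Numerator Σ_{t=1}^{6}(x_t−x̄)(x_{t+3}−x̄) = -78.7037
Denominator Σ(x_t−x̄)² = 546.8889
r_3 = -78.7037 / 546.8889 = -0.144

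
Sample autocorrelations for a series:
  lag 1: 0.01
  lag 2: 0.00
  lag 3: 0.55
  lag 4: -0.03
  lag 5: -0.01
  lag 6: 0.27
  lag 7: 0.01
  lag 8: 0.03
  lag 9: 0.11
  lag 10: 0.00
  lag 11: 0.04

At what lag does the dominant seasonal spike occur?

3

The largest autocorrelation is r_3 = 0.55, with a weaker echo at lag 6 (0.27); the remaining lags stay at or below 0.11.
The dominant spike at lag 3 indicates a seasonal period of 3.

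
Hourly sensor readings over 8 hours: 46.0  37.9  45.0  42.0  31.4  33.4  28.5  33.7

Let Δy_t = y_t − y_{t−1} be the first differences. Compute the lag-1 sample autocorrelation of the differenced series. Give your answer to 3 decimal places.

First differences Δy: -8.1, 7.1, -3.0, -10.6, 2.0, -4.9, 5.2
Mean of differences = -1.7571
Numerator Σ(Δy_t−Δȳ)(Δy_{t+1}−Δȳ) = -123.0947
Denominator Σ(Δy_t−Δȳ)² = 270.8171
r_1(Δy) = -123.0947 / 270.8171 = -0.455

-0.455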